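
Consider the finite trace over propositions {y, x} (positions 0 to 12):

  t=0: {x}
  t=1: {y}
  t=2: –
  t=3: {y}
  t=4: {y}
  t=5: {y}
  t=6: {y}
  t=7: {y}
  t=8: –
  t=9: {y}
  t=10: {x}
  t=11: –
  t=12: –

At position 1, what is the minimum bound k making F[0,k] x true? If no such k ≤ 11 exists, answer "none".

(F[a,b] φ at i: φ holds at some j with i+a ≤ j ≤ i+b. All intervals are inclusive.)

9

Scan j = 1,2,… for x:
  j=1: fails
  j=2: fails
  j=3: fails
  j=4: fails
  j=5: fails
  j=6: fails
  j=7: fails
  j=8: fails
  j=9: fails
  j=10: holds
First hit at j=10, so smallest k = 10-1 = 9.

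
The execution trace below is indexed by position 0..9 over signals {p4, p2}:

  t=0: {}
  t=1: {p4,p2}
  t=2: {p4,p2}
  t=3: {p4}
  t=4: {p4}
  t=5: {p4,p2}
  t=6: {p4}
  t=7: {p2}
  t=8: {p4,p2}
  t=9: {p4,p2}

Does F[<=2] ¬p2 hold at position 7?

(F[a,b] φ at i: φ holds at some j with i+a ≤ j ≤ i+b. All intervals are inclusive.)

Check ¬p2 at each j in [7,9]:
  j=7: false
  j=8: false
  j=9: false
No position in the window satisfies it → formula fails.

No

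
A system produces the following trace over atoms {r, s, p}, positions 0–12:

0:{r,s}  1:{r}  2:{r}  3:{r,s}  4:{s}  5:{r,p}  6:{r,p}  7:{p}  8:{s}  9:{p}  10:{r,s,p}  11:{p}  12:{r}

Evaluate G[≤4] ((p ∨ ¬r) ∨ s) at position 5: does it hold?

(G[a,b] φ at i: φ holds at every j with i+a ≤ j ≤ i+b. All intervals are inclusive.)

True

Check ((p ∨ ¬r) ∨ s) at every j in [5,9]:
  j=5: true
  j=6: true
  j=7: true
  j=8: true
  j=9: true
All positions satisfy it → formula holds.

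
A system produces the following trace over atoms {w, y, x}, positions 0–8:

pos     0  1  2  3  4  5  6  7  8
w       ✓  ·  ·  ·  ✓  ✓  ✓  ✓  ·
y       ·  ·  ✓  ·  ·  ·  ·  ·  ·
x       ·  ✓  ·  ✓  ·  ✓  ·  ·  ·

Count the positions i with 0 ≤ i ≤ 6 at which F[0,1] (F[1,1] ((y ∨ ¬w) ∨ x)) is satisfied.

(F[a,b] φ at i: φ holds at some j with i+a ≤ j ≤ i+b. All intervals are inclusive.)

Evaluate at each i in [0,6]:
  i=0: ✓ (witness j=0)
  i=1: ✓ (witness j=1)
  i=2: ✓ (witness j=2)
  i=3: ✓ (witness j=4)
  i=4: ✓ (witness j=4)
  i=5: ✗ (none in [5,6])
  i=6: ✓ (witness j=7)
Positions where it holds: {0, 1, 2, 3, 4, 6} → 6.

6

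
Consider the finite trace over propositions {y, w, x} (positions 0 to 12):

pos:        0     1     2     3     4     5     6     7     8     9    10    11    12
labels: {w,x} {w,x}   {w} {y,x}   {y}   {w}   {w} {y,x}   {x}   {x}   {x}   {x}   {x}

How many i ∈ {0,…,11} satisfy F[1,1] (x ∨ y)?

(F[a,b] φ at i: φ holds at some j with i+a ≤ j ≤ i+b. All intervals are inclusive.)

9

Evaluate at each i in [0,11]:
  i=0: ✓ (witness j=1)
  i=1: ✗ (none in [2,2])
  i=2: ✓ (witness j=3)
  i=3: ✓ (witness j=4)
  i=4: ✗ (none in [5,5])
  i=5: ✗ (none in [6,6])
  i=6: ✓ (witness j=7)
  i=7: ✓ (witness j=8)
  i=8: ✓ (witness j=9)
  i=9: ✓ (witness j=10)
  i=10: ✓ (witness j=11)
  i=11: ✓ (witness j=12)
Positions where it holds: {0, 2, 3, 6, 7, 8, 9, 10, 11} → 9.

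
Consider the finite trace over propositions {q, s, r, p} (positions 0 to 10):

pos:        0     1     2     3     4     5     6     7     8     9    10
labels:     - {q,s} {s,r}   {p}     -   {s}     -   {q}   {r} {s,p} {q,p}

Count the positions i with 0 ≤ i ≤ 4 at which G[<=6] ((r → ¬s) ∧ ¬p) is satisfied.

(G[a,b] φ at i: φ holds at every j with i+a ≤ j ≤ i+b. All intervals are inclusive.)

Evaluate at each i in [0,4]:
  i=0: ✗ (fails at j=2)
  i=1: ✗ (fails at j=2)
  i=2: ✗ (fails at j=2)
  i=3: ✗ (fails at j=3)
  i=4: ✗ (fails at j=9)
Positions where it holds: {} → 0.

0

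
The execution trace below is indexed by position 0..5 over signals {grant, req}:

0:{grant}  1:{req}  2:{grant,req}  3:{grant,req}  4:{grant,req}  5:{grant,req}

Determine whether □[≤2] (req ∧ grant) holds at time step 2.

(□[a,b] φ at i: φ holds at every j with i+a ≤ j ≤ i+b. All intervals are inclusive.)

Check (req ∧ grant) at every j in [2,4]:
  j=2: true
  j=3: true
  j=4: true
All positions satisfy it → formula holds.

Yes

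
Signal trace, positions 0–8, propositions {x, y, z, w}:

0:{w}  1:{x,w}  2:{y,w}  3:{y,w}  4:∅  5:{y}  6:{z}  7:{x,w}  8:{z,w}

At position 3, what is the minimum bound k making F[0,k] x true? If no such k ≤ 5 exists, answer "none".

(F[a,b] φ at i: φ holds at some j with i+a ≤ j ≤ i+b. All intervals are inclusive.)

4

Scan j = 3,4,… for x:
  j=3: fails
  j=4: fails
  j=5: fails
  j=6: fails
  j=7: holds
First hit at j=7, so smallest k = 7-3 = 4.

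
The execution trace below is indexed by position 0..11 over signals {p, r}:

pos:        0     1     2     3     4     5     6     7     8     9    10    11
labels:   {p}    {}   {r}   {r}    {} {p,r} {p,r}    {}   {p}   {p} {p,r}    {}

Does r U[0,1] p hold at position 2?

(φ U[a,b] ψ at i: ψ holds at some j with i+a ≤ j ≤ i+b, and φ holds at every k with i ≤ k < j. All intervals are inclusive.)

False

Need some j in [2,3] with p, and r at every k in [2,j-1].
  j=2: p false.
  j=3: p false.
No j in the window works → until fails.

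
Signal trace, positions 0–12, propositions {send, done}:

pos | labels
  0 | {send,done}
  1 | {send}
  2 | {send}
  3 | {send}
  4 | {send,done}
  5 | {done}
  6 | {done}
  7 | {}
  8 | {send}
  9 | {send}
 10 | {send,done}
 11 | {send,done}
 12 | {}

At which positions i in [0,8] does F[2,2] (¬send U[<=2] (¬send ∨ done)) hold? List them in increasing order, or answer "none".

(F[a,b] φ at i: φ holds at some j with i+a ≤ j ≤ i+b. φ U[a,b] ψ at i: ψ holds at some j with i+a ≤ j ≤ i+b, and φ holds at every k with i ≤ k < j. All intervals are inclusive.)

Evaluate at each i in [0,8]:
  i=0: ✗ (none in [2,2])
  i=1: ✗ (none in [3,3])
  i=2: ✓ (witness j=4)
  i=3: ✓ (witness j=5)
  i=4: ✓ (witness j=6)
  i=5: ✓ (witness j=7)
  i=6: ✗ (none in [8,8])
  i=7: ✗ (none in [9,9])
  i=8: ✓ (witness j=10)

2, 3, 4, 5, 8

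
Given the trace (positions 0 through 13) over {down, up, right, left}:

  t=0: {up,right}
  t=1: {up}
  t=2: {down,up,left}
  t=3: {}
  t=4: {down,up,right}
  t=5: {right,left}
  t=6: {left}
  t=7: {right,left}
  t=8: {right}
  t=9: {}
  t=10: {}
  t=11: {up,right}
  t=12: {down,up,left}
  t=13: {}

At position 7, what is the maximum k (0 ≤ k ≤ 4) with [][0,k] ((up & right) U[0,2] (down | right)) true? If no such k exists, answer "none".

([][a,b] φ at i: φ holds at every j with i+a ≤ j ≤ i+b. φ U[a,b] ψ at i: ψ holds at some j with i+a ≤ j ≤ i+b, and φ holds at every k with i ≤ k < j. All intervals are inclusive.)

((up & right) U[0,2] (down | right)) must hold from j=7 onward; find where it first fails.
  j=7: holds
  j=8: holds
  j=9: fails
Holds on [7,8], so largest k = 1.

1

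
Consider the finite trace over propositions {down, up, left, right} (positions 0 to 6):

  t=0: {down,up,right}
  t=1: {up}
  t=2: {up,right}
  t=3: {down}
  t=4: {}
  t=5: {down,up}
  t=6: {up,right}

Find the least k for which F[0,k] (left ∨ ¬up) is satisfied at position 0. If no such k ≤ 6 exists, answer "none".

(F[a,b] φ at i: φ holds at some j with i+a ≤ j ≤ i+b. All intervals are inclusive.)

Scan j = 0,1,… for (left ∨ ¬up):
  j=0: fails
  j=1: fails
  j=2: fails
  j=3: holds
First hit at j=3, so smallest k = 3-0 = 3.

3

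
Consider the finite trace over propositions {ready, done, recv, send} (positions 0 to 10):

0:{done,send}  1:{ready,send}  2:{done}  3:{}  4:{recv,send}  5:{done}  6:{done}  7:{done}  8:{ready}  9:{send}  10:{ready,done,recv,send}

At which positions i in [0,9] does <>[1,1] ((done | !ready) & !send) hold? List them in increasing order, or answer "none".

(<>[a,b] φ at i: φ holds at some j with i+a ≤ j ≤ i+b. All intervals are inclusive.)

Evaluate at each i in [0,9]:
  i=0: ✗ (none in [1,1])
  i=1: ✓ (witness j=2)
  i=2: ✓ (witness j=3)
  i=3: ✗ (none in [4,4])
  i=4: ✓ (witness j=5)
  i=5: ✓ (witness j=6)
  i=6: ✓ (witness j=7)
  i=7: ✗ (none in [8,8])
  i=8: ✗ (none in [9,9])
  i=9: ✗ (none in [10,10])

1, 2, 4, 5, 6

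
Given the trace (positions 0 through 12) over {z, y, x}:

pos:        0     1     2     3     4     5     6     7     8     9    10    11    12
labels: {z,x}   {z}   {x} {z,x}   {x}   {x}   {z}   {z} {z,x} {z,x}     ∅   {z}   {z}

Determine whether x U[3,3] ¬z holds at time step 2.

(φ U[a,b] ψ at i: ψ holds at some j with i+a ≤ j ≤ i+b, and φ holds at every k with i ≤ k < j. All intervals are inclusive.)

Yes

Need some j in [5,5] with ¬z, and x at every k in [2,j-1].
  j=5: ¬z holds; x holds at every k in [2,4] → satisfied.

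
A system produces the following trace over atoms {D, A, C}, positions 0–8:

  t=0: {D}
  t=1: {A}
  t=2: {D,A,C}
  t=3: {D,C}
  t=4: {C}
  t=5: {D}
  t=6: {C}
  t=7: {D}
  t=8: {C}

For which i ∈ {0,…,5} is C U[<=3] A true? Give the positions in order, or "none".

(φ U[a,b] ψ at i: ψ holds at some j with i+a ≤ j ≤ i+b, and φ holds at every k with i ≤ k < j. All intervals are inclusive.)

Evaluate at each i in [0,5]:
  i=0: ✗ (lhs fails at k=0 before rhs at j=1)
  i=1: ✓ (rhs at j=1)
  i=2: ✓ (rhs at j=2)
  i=3: ✗ (no rhs in [3,6])
  i=4: ✗ (no rhs in [4,7])
  i=5: ✗ (no rhs in [5,8])

1, 2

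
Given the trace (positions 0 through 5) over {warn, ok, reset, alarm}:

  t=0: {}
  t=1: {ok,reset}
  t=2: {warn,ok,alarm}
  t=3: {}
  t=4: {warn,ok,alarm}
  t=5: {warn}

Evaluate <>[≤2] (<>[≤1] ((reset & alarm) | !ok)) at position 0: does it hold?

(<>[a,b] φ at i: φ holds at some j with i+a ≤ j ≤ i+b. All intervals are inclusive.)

Check <>[≤1] ((reset & alarm) | !ok) at each j in [0,2]:
  j=0: holds (witness at 0)
  j=1: fails (none in [1,2])
  j=2: holds (witness at 3)
Found at j=0 → formula holds.

Yes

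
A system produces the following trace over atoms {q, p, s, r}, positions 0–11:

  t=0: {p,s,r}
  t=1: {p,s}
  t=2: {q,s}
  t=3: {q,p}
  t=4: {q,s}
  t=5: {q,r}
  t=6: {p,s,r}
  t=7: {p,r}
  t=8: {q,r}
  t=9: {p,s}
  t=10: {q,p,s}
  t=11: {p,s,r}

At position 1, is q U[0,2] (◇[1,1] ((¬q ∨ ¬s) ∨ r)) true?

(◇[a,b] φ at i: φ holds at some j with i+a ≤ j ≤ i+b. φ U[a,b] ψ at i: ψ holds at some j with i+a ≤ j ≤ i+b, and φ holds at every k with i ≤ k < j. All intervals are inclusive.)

Does not hold

Need some j in [1,3] with ◇[1,1] ((¬q ∨ ¬s) ∨ r), and q at every k in [1,j-1].
  j=1: ◇[1,1] ((¬q ∨ ¬s) ∨ r) — fails (none in [2,2]).
  j=2: ◇[1,1] ((¬q ∨ ¬s) ∨ r) holds, but q fails at k=1 → not this j.
  j=3: ◇[1,1] ((¬q ∨ ¬s) ∨ r) — fails (none in [4,4]).
No j in the window works → until fails.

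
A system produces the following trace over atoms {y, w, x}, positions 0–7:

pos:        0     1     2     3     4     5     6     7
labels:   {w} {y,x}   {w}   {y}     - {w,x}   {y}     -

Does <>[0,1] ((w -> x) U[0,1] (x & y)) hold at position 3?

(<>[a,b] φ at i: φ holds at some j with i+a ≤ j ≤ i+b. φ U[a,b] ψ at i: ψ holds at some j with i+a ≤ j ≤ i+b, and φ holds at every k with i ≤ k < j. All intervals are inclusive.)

Does not hold

Check ((w -> x) U[0,1] (x & y)) at each j in [3,4]:
  j=3: fails
  j=4: fails
No position in the window satisfies it → formula fails.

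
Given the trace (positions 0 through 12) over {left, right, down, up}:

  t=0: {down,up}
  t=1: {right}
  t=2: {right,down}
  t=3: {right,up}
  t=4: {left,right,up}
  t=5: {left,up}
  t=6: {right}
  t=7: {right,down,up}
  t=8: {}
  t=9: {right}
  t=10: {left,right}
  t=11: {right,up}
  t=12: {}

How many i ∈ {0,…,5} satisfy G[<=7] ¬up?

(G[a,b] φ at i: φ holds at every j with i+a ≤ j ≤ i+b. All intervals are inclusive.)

Evaluate at each i in [0,5]:
  i=0: ✗ (fails at j=0)
  i=1: ✗ (fails at j=3)
  i=2: ✗ (fails at j=3)
  i=3: ✗ (fails at j=3)
  i=4: ✗ (fails at j=4)
  i=5: ✗ (fails at j=5)
Positions where it holds: {} → 0.

0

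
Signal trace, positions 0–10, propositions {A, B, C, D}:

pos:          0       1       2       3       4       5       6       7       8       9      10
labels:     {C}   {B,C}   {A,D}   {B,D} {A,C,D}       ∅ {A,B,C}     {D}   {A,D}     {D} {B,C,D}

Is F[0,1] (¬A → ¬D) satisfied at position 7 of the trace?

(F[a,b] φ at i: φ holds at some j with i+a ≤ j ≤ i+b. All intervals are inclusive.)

True

Check (¬A → ¬D) at each j in [7,8]:
  j=7: false
  j=8: true
Found at j=8 → formula holds.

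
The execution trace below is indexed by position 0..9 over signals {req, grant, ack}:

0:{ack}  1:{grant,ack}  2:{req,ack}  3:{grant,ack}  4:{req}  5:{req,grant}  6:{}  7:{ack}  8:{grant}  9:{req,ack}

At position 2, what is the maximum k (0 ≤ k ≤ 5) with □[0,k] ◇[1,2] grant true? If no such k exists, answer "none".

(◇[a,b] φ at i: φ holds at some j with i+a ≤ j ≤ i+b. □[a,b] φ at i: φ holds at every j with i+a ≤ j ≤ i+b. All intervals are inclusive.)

2

◇[1,2] grant must hold from j=2 onward; find where it first fails.
  j=2: holds
  j=3: holds
  j=4: holds
  j=5: fails
Holds on [2,4], so largest k = 2.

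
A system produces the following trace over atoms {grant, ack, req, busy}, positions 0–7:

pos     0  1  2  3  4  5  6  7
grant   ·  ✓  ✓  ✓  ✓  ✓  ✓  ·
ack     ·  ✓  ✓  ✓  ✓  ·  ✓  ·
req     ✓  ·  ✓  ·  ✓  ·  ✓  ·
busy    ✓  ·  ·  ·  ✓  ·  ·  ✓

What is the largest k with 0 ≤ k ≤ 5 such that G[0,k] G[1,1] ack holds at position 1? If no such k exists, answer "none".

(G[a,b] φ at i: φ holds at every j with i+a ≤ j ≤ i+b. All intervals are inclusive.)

G[1,1] ack must hold from j=1 onward; find where it first fails.
  j=1: holds
  j=2: holds
  j=3: holds
  j=4: fails
Holds on [1,3], so largest k = 2.

2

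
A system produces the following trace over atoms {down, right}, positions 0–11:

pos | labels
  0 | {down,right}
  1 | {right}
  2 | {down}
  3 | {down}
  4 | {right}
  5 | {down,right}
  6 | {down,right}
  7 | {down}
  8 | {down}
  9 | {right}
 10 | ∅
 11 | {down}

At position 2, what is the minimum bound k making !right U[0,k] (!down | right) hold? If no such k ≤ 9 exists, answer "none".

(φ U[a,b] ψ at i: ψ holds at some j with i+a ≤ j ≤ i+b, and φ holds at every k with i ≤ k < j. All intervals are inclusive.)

2

Need earliest j ≥ 2 with (!down | right), and !right at every k in [2,j-1].
  j=2: rhs fails.
  j=3: rhs fails.
  j=4: rhs holds; lhs holds on [2,3]. k = 2.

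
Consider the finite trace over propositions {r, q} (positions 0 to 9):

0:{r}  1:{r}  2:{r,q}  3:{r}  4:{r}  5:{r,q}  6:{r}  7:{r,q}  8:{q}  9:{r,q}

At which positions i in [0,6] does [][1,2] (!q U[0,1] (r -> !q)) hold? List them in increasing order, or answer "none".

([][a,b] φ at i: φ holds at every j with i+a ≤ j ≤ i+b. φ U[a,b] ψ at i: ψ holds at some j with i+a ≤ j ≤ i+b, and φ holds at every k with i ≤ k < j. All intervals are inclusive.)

2

Evaluate at each i in [0,6]:
  i=0: ✗ (fails at j=2)
  i=1: ✗ (fails at j=2)
  i=2: ✓ (all of [3,4])
  i=3: ✗ (fails at j=5)
  i=4: ✗ (fails at j=5)
  i=5: ✗ (fails at j=7)
  i=6: ✗ (fails at j=7)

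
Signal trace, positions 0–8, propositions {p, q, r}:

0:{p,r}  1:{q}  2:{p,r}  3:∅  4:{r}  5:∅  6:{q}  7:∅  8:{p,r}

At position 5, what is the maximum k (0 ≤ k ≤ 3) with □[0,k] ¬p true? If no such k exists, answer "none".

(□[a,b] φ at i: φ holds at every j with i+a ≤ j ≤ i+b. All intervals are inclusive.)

¬p must hold from j=5 onward; find where it first fails.
  j=5: holds
  j=6: holds
  j=7: holds
  j=8: fails
Holds on [5,7], so largest k = 2.

2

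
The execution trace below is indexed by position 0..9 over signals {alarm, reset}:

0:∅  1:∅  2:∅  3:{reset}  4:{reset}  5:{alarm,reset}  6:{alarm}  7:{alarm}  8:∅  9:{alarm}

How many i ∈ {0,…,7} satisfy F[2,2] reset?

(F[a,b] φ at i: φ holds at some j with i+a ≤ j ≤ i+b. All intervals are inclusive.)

Evaluate at each i in [0,7]:
  i=0: ✗ (none in [2,2])
  i=1: ✓ (witness j=3)
  i=2: ✓ (witness j=4)
  i=3: ✓ (witness j=5)
  i=4: ✗ (none in [6,6])
  i=5: ✗ (none in [7,7])
  i=6: ✗ (none in [8,8])
  i=7: ✗ (none in [9,9])
Positions where it holds: {1, 2, 3} → 3.

3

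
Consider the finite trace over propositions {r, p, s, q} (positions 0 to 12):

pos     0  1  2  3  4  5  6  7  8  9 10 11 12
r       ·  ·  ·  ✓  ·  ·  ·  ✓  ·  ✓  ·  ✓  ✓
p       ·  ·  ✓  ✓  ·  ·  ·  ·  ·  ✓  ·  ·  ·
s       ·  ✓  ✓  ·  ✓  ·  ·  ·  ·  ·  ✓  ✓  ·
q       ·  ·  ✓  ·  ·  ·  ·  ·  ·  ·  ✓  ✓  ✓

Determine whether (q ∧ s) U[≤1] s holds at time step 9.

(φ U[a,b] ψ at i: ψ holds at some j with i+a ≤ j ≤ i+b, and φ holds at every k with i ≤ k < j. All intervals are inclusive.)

Need some j in [9,10] with s, and (q ∧ s) at every k in [9,j-1].
  j=9: s false.
  j=10: s holds, but (q ∧ s) fails at k=9 → not this j.
No j in the window works → until fails.

No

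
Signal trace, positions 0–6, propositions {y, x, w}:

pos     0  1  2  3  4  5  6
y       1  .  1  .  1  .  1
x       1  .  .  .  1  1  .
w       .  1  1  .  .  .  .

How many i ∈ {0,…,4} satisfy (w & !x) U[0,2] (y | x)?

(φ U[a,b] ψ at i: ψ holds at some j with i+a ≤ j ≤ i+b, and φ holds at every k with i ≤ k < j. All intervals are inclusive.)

Evaluate at each i in [0,4]:
  i=0: ✓ (rhs at j=0)
  i=1: ✓ (rhs at j=2; lhs holds on [1,1])
  i=2: ✓ (rhs at j=2)
  i=3: ✗ (lhs fails at k=3 before rhs at j=4)
  i=4: ✓ (rhs at j=4)
Positions where it holds: {0, 1, 2, 4} → 4.

4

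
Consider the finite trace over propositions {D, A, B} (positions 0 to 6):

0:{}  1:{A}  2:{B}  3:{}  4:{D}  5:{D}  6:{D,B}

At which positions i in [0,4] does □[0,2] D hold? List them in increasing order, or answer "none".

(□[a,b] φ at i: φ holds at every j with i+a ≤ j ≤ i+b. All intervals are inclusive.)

4

Evaluate at each i in [0,4]:
  i=0: ✗ (fails at j=0)
  i=1: ✗ (fails at j=1)
  i=2: ✗ (fails at j=2)
  i=3: ✗ (fails at j=3)
  i=4: ✓ (all of [4,6])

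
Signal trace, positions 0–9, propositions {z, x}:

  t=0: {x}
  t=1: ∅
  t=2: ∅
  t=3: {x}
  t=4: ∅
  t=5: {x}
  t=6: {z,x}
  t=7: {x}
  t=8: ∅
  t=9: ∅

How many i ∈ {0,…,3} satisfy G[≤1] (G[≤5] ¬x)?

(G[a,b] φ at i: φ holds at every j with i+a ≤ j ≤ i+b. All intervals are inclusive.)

0

Evaluate at each i in [0,3]:
  i=0: ✗ (fails at j=0)
  i=1: ✗ (fails at j=1)
  i=2: ✗ (fails at j=2)
  i=3: ✗ (fails at j=3)
Positions where it holds: {} → 0.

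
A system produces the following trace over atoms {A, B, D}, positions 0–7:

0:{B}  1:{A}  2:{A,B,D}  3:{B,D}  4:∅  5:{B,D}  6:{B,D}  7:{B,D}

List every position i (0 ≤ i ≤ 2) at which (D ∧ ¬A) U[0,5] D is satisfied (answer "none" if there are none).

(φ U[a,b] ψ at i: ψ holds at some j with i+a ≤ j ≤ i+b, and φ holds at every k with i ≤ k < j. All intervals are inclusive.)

Evaluate at each i in [0,2]:
  i=0: ✗ (lhs fails at k=0 before rhs at j=2)
  i=1: ✗ (lhs fails at k=1 before rhs at j=2)
  i=2: ✓ (rhs at j=2)

2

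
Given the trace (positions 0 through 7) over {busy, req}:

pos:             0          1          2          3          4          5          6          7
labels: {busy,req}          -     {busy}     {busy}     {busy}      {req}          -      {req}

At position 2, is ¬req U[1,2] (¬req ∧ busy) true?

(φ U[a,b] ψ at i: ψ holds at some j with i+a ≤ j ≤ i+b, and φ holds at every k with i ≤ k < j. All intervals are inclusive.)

Need some j in [3,4] with (¬req ∧ busy), and ¬req at every k in [2,j-1].
  j=3: (¬req ∧ busy) holds; ¬req holds at every k in [2,2] → satisfied.

Yes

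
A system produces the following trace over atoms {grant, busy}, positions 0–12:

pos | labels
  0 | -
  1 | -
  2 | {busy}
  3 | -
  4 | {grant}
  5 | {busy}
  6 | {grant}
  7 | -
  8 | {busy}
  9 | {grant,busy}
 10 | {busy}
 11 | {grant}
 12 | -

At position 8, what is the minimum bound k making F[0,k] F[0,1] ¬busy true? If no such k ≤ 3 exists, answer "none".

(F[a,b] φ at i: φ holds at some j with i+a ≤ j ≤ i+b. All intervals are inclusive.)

2

Scan j = 8,9,… for F[0,1] ¬busy:
  j=8: fails
  j=9: fails
  j=10: holds
First hit at j=10, so smallest k = 10-8 = 2.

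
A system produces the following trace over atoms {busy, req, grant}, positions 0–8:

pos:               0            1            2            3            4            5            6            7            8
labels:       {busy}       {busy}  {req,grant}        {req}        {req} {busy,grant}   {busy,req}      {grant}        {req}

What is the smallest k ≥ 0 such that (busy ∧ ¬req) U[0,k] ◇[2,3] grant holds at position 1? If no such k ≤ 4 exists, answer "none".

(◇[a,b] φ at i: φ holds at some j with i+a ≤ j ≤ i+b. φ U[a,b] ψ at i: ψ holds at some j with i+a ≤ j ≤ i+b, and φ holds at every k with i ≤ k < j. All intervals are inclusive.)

Need earliest j ≥ 1 with ◇[2,3] grant, and (busy ∧ ¬req) at every k in [1,j-1].
  j=1: rhs fails.
  j=2: rhs holds; lhs holds on [1,1]. k = 1.

1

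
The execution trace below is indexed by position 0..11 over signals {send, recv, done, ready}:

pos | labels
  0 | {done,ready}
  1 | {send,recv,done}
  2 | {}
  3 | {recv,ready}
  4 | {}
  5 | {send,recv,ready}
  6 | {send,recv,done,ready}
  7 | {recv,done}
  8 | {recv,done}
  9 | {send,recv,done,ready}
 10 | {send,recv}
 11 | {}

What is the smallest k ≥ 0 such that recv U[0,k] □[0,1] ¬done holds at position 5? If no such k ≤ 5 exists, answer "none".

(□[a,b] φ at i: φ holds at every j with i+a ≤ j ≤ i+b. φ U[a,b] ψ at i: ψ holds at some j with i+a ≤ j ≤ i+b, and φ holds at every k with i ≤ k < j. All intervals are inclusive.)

Need earliest j ≥ 5 with □[0,1] ¬done, and recv at every k in [5,j-1].
  j=5: rhs fails.
  j=6: rhs fails.
  j=7: rhs fails.
  j=8: rhs fails.
  j=9: rhs fails.
  j=10: rhs holds; lhs holds on [5,9]. k = 5.

5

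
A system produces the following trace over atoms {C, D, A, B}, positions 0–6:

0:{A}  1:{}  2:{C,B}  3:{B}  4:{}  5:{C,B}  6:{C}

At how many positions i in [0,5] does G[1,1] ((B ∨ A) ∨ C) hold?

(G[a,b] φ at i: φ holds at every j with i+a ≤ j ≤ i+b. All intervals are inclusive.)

4

Evaluate at each i in [0,5]:
  i=0: ✗ (fails at j=1)
  i=1: ✓ (all of [2,2])
  i=2: ✓ (all of [3,3])
  i=3: ✗ (fails at j=4)
  i=4: ✓ (all of [5,5])
  i=5: ✓ (all of [6,6])
Positions where it holds: {1, 2, 4, 5} → 4.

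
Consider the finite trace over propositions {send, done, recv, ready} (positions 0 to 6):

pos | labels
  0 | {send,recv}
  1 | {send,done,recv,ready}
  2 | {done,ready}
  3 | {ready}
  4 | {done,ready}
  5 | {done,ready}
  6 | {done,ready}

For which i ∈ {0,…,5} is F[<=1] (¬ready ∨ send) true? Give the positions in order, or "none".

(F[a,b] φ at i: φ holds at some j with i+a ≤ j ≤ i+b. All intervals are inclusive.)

0, 1

Evaluate at each i in [0,5]:
  i=0: ✓ (witness j=0)
  i=1: ✓ (witness j=1)
  i=2: ✗ (none in [2,3])
  i=3: ✗ (none in [3,4])
  i=4: ✗ (none in [4,5])
  i=5: ✗ (none in [5,6])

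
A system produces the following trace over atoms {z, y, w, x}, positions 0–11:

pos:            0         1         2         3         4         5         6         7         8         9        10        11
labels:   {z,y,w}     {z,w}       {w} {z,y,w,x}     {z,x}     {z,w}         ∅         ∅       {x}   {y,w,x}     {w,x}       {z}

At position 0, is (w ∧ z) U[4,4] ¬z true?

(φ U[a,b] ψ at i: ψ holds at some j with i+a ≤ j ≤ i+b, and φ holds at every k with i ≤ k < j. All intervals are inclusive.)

Does not hold

Need some j in [4,4] with ¬z, and (w ∧ z) at every k in [0,j-1].
  j=4: ¬z false.
No j in the window works → until fails.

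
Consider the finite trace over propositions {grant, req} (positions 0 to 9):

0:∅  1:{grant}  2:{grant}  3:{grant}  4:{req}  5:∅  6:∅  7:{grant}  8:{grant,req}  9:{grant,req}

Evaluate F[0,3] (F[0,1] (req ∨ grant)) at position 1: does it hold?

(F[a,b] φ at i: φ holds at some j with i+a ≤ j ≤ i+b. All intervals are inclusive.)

Check F[0,1] (req ∨ grant) at each j in [1,4]:
  j=1: holds (witness at 1)
  j=2: holds (witness at 2)
  j=3: holds (witness at 3)
  j=4: holds (witness at 4)
Found at j=1 → formula holds.

Yes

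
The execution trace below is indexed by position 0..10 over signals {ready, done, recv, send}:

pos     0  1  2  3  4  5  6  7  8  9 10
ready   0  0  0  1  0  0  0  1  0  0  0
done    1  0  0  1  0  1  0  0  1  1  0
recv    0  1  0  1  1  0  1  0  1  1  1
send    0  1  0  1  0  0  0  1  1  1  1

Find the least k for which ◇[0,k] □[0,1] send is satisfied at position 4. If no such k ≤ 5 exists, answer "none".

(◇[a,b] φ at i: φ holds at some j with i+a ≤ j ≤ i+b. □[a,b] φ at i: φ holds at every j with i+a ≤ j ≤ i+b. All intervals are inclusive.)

Scan j = 4,5,… for □[0,1] send:
  j=4: fails
  j=5: fails
  j=6: fails
  j=7: holds
First hit at j=7, so smallest k = 7-4 = 3.

3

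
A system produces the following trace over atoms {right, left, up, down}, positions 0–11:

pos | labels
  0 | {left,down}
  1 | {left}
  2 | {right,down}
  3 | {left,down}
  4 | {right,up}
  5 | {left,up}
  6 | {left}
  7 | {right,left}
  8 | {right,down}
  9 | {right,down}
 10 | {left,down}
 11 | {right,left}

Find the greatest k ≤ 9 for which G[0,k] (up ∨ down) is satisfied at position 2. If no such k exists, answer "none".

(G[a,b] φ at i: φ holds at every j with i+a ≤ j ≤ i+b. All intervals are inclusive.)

3

(up ∨ down) must hold from j=2 onward; find where it first fails.
  j=2: holds
  j=3: holds
  j=4: holds
  j=5: holds
  j=6: fails
Holds on [2,5], so largest k = 3.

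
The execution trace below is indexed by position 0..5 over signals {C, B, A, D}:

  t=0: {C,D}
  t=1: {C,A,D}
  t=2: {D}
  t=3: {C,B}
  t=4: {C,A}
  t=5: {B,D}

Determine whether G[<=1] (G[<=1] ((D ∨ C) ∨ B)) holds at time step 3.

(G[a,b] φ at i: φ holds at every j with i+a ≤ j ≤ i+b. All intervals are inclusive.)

Check G[<=1] ((D ∨ C) ∨ B) at every j in [3,4]:
  j=3: holds on [3,4]
  j=4: holds on [4,5]
All positions satisfy it → formula holds.

True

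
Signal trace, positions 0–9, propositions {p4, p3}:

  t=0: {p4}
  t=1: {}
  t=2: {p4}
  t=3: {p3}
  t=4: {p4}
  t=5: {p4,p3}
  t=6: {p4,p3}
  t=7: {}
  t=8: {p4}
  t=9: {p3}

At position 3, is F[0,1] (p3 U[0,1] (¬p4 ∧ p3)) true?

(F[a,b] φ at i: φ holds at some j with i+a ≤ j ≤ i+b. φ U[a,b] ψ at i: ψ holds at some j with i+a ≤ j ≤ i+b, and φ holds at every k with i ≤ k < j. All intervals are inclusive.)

Holds

Check (p3 U[0,1] (¬p4 ∧ p3)) at each j in [3,4]:
  j=3: holds
  j=4: fails
Found at j=3 → formula holds.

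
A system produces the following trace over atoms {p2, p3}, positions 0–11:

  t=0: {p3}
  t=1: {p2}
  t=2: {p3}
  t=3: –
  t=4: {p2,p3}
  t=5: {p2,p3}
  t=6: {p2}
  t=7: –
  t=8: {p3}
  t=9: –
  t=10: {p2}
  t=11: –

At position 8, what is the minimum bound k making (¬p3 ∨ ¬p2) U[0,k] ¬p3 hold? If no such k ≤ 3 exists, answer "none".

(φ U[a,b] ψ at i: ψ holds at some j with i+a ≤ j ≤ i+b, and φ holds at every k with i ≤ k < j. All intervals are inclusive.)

Need earliest j ≥ 8 with ¬p3, and (¬p3 ∨ ¬p2) at every k in [8,j-1].
  j=8: rhs fails.
  j=9: rhs holds; lhs holds on [8,8]. k = 1.

1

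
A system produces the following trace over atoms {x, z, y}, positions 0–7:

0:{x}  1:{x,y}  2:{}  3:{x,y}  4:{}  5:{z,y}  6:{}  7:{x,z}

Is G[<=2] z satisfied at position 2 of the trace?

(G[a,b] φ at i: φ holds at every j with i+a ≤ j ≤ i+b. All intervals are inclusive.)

Check z at every j in [2,4]:
  j=2: false
  j=3: false
  j=4: false
Fails at j=2 → formula fails.

False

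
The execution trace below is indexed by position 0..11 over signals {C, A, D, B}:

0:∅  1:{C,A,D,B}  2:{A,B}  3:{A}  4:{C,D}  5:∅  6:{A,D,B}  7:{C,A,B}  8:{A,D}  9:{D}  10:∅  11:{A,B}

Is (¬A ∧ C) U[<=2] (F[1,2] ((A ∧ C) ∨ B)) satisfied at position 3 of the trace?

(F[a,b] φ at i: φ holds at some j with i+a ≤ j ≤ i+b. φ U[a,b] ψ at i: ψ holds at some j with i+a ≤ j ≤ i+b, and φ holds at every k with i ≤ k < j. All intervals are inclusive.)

Does not hold

Need some j in [3,5] with F[1,2] ((A ∧ C) ∨ B), and (¬A ∧ C) at every k in [3,j-1].
  j=3: F[1,2] ((A ∧ C) ∨ B) — fails (none in [4,5]).
  j=4: F[1,2] ((A ∧ C) ∨ B) holds, but (¬A ∧ C) fails at k=3 → not this j.
  j=5: F[1,2] ((A ∧ C) ∨ B) holds, but (¬A ∧ C) fails at k=3 → not this j.
No j in the window works → until fails.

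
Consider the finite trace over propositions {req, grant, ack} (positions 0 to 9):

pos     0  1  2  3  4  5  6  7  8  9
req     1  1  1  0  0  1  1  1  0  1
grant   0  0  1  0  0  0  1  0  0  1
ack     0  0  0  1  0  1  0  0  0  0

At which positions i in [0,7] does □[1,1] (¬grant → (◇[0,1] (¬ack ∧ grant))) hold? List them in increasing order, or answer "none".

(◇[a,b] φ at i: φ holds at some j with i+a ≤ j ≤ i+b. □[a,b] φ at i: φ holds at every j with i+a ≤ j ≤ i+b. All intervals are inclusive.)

0, 1, 4, 5, 7

Evaluate at each i in [0,7]:
  i=0: ✓ (all of [1,1])
  i=1: ✓ (all of [2,2])
  i=2: ✗ (fails at j=3)
  i=3: ✗ (fails at j=4)
  i=4: ✓ (all of [5,5])
  i=5: ✓ (all of [6,6])
  i=6: ✗ (fails at j=7)
  i=7: ✓ (all of [8,8])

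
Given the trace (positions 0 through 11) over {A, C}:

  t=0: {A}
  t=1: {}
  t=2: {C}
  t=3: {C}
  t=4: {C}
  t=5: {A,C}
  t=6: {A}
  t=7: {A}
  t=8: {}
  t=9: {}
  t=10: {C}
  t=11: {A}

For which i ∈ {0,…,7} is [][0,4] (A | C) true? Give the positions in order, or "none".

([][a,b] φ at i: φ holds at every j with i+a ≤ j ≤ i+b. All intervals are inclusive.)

Evaluate at each i in [0,7]:
  i=0: ✗ (fails at j=1)
  i=1: ✗ (fails at j=1)
  i=2: ✓ (all of [2,6])
  i=3: ✓ (all of [3,7])
  i=4: ✗ (fails at j=8)
  i=5: ✗ (fails at j=8)
  i=6: ✗ (fails at j=8)
  i=7: ✗ (fails at j=8)

2, 3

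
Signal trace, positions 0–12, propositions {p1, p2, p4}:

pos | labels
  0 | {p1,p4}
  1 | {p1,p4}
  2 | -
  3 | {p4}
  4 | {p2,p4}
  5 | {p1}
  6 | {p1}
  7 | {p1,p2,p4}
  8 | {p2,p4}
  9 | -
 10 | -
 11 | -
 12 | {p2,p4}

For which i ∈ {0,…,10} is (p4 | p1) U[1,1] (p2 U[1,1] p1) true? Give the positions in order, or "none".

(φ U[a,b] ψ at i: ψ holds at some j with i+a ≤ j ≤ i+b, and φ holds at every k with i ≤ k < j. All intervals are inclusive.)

3

Evaluate at each i in [0,10]:
  i=0: ✗ (no rhs in [1,1])
  i=1: ✗ (no rhs in [2,2])
  i=2: ✗ (no rhs in [3,3])
  i=3: ✓ (rhs at j=4; lhs holds on [3,3])
  i=4: ✗ (no rhs in [5,5])
  i=5: ✗ (no rhs in [6,6])
  i=6: ✗ (no rhs in [7,7])
  i=7: ✗ (no rhs in [8,8])
  i=8: ✗ (no rhs in [9,9])
  i=9: ✗ (no rhs in [10,10])
  i=10: ✗ (no rhs in [11,11])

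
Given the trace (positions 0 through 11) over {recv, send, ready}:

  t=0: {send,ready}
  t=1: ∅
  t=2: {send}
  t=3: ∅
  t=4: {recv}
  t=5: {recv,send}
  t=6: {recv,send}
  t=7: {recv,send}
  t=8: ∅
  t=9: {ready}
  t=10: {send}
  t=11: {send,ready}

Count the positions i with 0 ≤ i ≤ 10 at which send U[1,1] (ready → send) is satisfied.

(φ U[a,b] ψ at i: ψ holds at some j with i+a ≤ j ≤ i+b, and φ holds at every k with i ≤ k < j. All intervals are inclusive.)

Evaluate at each i in [0,10]:
  i=0: ✓ (rhs at j=1; lhs holds on [0,0])
  i=1: ✗ (lhs fails at k=1 before rhs at j=2)
  i=2: ✓ (rhs at j=3; lhs holds on [2,2])
  i=3: ✗ (lhs fails at k=3 before rhs at j=4)
  i=4: ✗ (lhs fails at k=4 before rhs at j=5)
  i=5: ✓ (rhs at j=6; lhs holds on [5,5])
  i=6: ✓ (rhs at j=7; lhs holds on [6,6])
  i=7: ✓ (rhs at j=8; lhs holds on [7,7])
  i=8: ✗ (no rhs in [9,9])
  i=9: ✗ (lhs fails at k=9 before rhs at j=10)
  i=10: ✓ (rhs at j=11; lhs holds on [10,10])
Positions where it holds: {0, 2, 5, 6, 7, 10} → 6.

6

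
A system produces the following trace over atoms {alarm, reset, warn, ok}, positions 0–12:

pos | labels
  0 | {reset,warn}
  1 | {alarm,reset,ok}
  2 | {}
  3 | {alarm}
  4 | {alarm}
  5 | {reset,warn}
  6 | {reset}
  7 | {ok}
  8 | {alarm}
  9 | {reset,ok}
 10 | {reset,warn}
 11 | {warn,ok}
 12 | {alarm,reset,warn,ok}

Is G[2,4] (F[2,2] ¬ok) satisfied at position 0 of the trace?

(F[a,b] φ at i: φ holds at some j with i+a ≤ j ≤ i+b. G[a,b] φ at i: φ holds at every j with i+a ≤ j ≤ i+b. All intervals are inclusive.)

Check F[2,2] ¬ok at every j in [2,4]:
  j=2: holds (witness at 4)
  j=3: holds (witness at 5)
  j=4: holds (witness at 6)
All positions satisfy it → formula holds.

Yes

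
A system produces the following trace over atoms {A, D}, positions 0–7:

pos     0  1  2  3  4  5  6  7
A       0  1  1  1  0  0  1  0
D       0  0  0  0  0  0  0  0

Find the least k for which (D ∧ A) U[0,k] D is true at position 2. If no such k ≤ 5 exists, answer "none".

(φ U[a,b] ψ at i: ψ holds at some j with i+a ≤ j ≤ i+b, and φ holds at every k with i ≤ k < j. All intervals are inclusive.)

none

Need earliest j ≥ 2 with D, and (D ∧ A) at every k in [2,j-1].
  j=2: rhs fails.
  j=3: rhs fails.
  j=4: rhs fails.
  j=5: rhs fails.
  j=6: rhs fails.
  j=7: rhs fails.
No witness within the range → none.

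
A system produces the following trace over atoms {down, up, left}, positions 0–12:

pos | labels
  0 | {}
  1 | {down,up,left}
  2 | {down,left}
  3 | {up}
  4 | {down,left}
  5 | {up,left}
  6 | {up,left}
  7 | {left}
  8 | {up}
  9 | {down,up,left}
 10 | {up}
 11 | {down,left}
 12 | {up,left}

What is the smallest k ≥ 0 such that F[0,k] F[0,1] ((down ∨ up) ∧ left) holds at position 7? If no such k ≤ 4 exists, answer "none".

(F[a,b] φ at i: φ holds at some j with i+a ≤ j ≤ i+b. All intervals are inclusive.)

1

Scan j = 7,8,… for F[0,1] ((down ∨ up) ∧ left):
  j=7: fails
  j=8: holds
First hit at j=8, so smallest k = 8-7 = 1.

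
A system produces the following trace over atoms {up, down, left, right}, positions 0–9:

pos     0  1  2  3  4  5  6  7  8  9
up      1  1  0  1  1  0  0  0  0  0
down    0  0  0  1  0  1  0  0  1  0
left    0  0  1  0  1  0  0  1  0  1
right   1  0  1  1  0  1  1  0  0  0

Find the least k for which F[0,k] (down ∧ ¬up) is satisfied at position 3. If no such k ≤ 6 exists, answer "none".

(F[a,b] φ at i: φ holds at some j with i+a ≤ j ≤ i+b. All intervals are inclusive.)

Scan j = 3,4,… for (down ∧ ¬up):
  j=3: fails
  j=4: fails
  j=5: holds
First hit at j=5, so smallest k = 5-3 = 2.

2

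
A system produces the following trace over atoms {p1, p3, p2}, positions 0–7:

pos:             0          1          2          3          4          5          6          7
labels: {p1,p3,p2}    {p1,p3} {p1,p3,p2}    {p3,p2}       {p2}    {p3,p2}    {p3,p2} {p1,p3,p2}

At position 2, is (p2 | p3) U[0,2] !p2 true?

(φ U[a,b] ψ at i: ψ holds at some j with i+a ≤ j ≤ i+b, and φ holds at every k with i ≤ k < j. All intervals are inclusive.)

Need some j in [2,4] with !p2, and (p2 | p3) at every k in [2,j-1].
  j=2: !p2 false.
  j=3: !p2 false.
  j=4: !p2 false.
No j in the window works → until fails.

Does not hold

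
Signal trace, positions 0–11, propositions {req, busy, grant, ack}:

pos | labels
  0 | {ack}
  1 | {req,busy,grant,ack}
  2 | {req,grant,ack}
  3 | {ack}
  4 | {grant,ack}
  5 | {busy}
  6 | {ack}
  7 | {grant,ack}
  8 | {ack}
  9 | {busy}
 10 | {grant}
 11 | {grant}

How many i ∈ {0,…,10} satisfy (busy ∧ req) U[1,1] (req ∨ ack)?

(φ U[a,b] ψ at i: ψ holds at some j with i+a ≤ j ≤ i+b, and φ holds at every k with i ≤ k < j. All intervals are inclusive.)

Evaluate at each i in [0,10]:
  i=0: ✗ (lhs fails at k=0 before rhs at j=1)
  i=1: ✓ (rhs at j=2; lhs holds on [1,1])
  i=2: ✗ (lhs fails at k=2 before rhs at j=3)
  i=3: ✗ (lhs fails at k=3 before rhs at j=4)
  i=4: ✗ (no rhs in [5,5])
  i=5: ✗ (lhs fails at k=5 before rhs at j=6)
  i=6: ✗ (lhs fails at k=6 before rhs at j=7)
  i=7: ✗ (lhs fails at k=7 before rhs at j=8)
  i=8: ✗ (no rhs in [9,9])
  i=9: ✗ (no rhs in [10,10])
  i=10: ✗ (no rhs in [11,11])
Positions where it holds: {1} → 1.

1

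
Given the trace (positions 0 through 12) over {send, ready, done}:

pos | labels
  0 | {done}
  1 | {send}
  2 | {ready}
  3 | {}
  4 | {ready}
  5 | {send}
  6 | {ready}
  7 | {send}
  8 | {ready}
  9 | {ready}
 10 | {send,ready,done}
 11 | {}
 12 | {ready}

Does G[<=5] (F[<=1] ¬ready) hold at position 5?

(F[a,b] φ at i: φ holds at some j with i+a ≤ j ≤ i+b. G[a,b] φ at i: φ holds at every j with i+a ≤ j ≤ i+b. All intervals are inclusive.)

Does not hold

Check F[<=1] ¬ready at every j in [5,10]:
  j=5: holds (witness at 5)
  j=6: holds (witness at 7)
  j=7: holds (witness at 7)
  j=8: fails (none in [8,9])
  j=9: fails (none in [9,10])
  j=10: holds (witness at 11)
Fails at j=8 → formula fails.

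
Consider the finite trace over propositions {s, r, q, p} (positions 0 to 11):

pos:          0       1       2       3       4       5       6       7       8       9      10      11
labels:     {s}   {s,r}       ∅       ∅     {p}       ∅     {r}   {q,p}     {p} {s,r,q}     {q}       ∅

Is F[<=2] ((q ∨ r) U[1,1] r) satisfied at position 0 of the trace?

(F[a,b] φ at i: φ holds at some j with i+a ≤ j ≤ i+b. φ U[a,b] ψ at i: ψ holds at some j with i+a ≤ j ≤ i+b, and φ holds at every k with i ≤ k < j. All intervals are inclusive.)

False

Check ((q ∨ r) U[1,1] r) at each j in [0,2]:
  j=0: fails
  j=1: fails
  j=2: fails
No position in the window satisfies it → formula fails.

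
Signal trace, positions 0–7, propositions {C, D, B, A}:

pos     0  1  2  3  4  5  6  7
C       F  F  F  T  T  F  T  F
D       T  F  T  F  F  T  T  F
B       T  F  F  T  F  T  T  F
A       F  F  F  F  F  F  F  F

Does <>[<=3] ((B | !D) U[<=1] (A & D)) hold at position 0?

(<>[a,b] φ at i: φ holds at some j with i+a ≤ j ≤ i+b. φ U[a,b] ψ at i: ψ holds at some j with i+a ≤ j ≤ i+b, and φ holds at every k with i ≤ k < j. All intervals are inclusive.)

Check ((B | !D) U[<=1] (A & D)) at each j in [0,3]:
  j=0: fails
  j=1: fails
  j=2: fails
  j=3: fails
No position in the window satisfies it → formula fails.

No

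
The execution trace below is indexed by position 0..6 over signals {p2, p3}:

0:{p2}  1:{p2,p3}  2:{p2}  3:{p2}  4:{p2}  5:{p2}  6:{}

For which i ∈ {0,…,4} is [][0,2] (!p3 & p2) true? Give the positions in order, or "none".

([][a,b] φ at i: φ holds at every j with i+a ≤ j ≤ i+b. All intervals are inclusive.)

2, 3

Evaluate at each i in [0,4]:
  i=0: ✗ (fails at j=1)
  i=1: ✗ (fails at j=1)
  i=2: ✓ (all of [2,4])
  i=3: ✓ (all of [3,5])
  i=4: ✗ (fails at j=6)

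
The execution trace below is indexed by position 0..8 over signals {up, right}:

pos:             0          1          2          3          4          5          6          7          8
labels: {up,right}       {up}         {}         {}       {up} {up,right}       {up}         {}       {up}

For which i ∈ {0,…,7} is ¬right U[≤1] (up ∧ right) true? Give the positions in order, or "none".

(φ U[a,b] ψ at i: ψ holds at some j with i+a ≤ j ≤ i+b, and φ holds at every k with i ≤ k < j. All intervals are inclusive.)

0, 4, 5

Evaluate at each i in [0,7]:
  i=0: ✓ (rhs at j=0)
  i=1: ✗ (no rhs in [1,2])
  i=2: ✗ (no rhs in [2,3])
  i=3: ✗ (no rhs in [3,4])
  i=4: ✓ (rhs at j=5; lhs holds on [4,4])
  i=5: ✓ (rhs at j=5)
  i=6: ✗ (no rhs in [6,7])
  i=7: ✗ (no rhs in [7,8])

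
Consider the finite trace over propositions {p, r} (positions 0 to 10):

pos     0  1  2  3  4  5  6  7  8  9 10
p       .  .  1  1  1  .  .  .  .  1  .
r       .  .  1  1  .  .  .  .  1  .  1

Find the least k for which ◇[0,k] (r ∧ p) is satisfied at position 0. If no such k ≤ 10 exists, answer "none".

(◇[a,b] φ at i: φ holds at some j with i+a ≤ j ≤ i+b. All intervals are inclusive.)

2

Scan j = 0,1,… for (r ∧ p):
  j=0: fails
  j=1: fails
  j=2: holds
First hit at j=2, so smallest k = 2-0 = 2.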